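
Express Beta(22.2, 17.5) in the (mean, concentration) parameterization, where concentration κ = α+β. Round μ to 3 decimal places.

μ = 0.559, κ = 39.7

κ = α+β = 22.2+17.5 = 39.7; μ = α/κ = 22.2/39.7 = 0.559.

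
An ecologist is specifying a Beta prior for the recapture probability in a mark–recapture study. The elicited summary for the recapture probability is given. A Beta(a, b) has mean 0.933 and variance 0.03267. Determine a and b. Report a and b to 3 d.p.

a = 0.852, b = 0.061

Let s = a+b. The Beta variance is μ(1−μ)/(s+1).
So s+1 = μ(1−μ)/σ² = (0.933×0.067)/0.03267 = 0.062511/0.03267 = 1.9134, giving s = 0.9134.
Then a = μs = 0.933×0.9134 = 0.852 and b = (1−μ)s = 0.067×0.9134 = 0.061.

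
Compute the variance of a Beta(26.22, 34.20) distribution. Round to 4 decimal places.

Var = αβ/[(α+β)²(α+β+1)] = (26.22×34.20)/(60.42²×61.42) = 896.7240/224218.402488 = 0.0040.

0.0040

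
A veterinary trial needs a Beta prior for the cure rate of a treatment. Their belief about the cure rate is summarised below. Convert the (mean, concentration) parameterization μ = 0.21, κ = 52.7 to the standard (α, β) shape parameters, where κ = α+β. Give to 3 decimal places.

Split κ in proportion μ : (1−μ): α = 0.21·52.7 = 11.067, β = 52.7 − 11.067 = 41.633.

α = 11.067, β = 41.633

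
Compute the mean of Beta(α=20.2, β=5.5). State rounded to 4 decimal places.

0.7860

E[X] = α/(α+β) = 20.2/25.7 = 0.7860.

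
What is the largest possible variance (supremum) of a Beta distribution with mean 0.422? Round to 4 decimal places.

0.2439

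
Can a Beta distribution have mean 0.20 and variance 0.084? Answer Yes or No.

Yes

For any Beta, Var(X) < E[X]·(1−E[X]).
Here μ(1−μ) = 0.20×0.80 = 0.1600, and 0.084 < 0.1600.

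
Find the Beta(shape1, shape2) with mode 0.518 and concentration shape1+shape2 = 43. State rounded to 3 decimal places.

shape1 = 22.238, shape2 = 20.762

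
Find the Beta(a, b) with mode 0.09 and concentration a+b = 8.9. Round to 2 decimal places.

a = 1.62, b = 7.28

Mode = (a−1)/(κ−2) with κ = a+b, so a−1 = 0.09·6.9 = 0.62.
a = 1.62; b = κ − a = 7.28.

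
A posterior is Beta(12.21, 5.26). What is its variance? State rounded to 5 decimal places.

0.01139

μ = 12.21/17.47 = 0.698912; Var = μ(1−μ)/(α+β+1) = 0.2104338/18.47 = 0.01139.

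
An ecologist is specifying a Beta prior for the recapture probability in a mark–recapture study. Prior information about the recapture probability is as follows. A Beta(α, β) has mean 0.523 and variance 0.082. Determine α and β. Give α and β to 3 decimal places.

By moment matching, α+β = μ(1−μ)/σ² − 1 = (0.523·0.477)/0.082 − 1 = 3.0423 − 1 = 2.0423.
Since α/(α+β) = μ, α = 0.523·2.0423 = 1.068 and β = 0.477·2.0423 = 0.974.

α = 1.068, β = 0.974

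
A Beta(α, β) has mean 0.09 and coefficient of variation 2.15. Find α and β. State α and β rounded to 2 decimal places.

σ = CV·μ = 2.15×0.09 = 0.19350, so σ² = 0.037442.
s+1 = μ(1−μ)/σ² = 0.0819/0.037442 = 2.1874, so s = α+β = 1.1874.
α = μs = 0.11, β = (1−μ)s = 1.08.

α = 0.11, β = 1.08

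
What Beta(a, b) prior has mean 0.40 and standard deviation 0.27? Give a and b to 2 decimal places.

σ² = 0.27² = 0.0729.
With s = a+b, Var = μ(1−μ)/(s+1), so s+1 = (0.40×0.60)/0.0729 = 3.2922 and s = 2.2922.
a = μs = 0.92, b = (1−μ)s = 1.38.

a = 0.92, b = 1.38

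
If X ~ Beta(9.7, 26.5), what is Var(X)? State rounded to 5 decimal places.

0.00527

Var = αβ/[(α+β)²(α+β+1)] = (9.7×26.5)/(36.2²×37.2) = 257.05/48748.368 = 0.00527.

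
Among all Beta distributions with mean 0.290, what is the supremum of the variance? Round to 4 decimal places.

0.2059

Var = μ(1−μ)/(α+β+1), which approaches μ(1−μ) as α+β → 0.
So the supremum is μ(1−μ) = 0.290×0.710 = 0.2059.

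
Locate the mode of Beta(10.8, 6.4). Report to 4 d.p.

With α,β > 1, mode = (α−1)/(α+β−2) = 9.8/15.2 = 0.6447.

0.6447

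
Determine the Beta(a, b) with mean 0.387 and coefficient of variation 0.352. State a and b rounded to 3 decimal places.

a = 4.560, b = 7.224

Var = (CV·μ)² = (0.352×0.387)² = 0.018557.
a+b = μ(1−μ)/Var − 1 = 0.237231/0.018557 − 1 = 11.7839.
Thus a = 0.387·11.7839 = 4.560 and b = 0.613·11.7839 = 7.224.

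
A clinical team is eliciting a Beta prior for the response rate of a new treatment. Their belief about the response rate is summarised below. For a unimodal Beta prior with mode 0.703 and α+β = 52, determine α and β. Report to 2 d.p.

Mode = (α−1)/(κ−2) with κ = α+β, so α−1 = 0.703·50 = 35.15.
α = 36.15; β = κ − α = 15.85.

α = 36.15, β = 15.85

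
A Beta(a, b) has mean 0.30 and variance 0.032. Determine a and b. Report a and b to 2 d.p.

Let s = a+b. The Beta variance is μ(1−μ)/(s+1).
So s+1 = μ(1−μ)/σ² = (0.30×0.70)/0.032 = 0.2100/0.032 = 6.5625, giving s = 5.5625.
Then a = μs = 0.30×5.5625 = 1.67 and b = (1−μ)s = 0.70×5.5625 = 3.89.

a = 1.67, b = 3.89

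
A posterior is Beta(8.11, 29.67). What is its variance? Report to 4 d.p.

0.0043

μ = 8.11/37.78 = 0.214664; Var = μ(1−μ)/(α+β+1) = 0.1685833/38.78 = 0.0043.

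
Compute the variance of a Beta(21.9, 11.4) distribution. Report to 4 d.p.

0.0066

μ = 21.9/33.3 = 0.657658; Var = μ(1−μ)/(α+β+1) = 0.2251441/34.3 = 0.0066.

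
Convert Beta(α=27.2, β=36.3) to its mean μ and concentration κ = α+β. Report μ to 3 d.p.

κ = α+β = 27.2+36.3 = 63.5; μ = α/κ = 27.2/63.5 = 0.428.

μ = 0.428, κ = 63.5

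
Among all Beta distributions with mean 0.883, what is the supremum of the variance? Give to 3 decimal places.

For fixed mean μ the Beta variance is μ(1−μ)/(α+β+1), increasing as α+β decreases.
Its least upper bound (not attained) is μ(1−μ) = 0.883·0.117 = 0.103.

0.103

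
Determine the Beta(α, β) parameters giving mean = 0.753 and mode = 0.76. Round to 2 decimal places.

α = 55.94, β = 18.35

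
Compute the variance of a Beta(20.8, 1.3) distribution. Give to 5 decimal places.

0.00240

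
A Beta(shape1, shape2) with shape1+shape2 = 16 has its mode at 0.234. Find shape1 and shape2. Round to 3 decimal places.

shape1 = 4.276, shape2 = 11.724

For shape1,shape2>1 the mode is (shape1−1)/(shape1+shape2−2), so shape1 = mode·(κ−2)+1 = 0.234×14+1 = 4.276.
And shape2 = (1−mode)·(κ−2)+1 = 0.766×14+1 = 11.724.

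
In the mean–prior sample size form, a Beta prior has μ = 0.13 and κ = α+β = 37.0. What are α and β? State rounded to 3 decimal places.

α = 4.810, β = 32.190

α = μκ = 0.13×37.0 = 4.810 and β = (1−μ)κ = 0.87×37.0 = 32.190.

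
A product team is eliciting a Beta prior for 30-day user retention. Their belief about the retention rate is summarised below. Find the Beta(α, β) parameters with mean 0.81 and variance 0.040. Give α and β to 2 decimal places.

α = 2.31, β = 0.54

Let s = α+β. The Beta variance is μ(1−μ)/(s+1).
So s+1 = μ(1−μ)/σ² = (0.81×0.19)/0.040 = 0.1539/0.040 = 3.8475, giving s = 2.8475.
Then α = μs = 0.81×2.8475 = 2.31 and β = (1−μ)s = 0.19×2.8475 = 0.54.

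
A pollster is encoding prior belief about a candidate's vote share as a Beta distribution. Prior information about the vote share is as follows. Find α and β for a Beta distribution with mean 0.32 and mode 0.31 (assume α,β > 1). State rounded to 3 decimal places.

With s = α+β: μ = α/s and mode = (α−1)/(s−2). Eliminating α = μs,
μs − 1 = m(s−2) ⇒ s(μ−m) = 1−2m ⇒ s = 0.38/0.01 = 38.0000.
So α = μs = 12.160, β = (1−μ)s = 25.840.

α = 12.160, β = 25.840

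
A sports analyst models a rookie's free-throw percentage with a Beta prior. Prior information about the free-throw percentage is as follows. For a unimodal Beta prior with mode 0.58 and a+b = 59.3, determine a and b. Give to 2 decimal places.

a = 34.23, b = 25.07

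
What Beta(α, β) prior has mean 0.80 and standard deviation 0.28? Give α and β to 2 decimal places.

α = 0.83, β = 0.21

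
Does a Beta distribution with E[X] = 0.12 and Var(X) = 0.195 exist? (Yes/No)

The Beta variance bound is σ² < μ(1−μ).
Here μ(1−μ) = 0.12×0.88 = 0.1056, and 0.195 ≥ 0.1056.

No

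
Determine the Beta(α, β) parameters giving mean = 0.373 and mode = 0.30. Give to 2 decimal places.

With s = α+β: μ = α/s and mode = (α−1)/(s−2). Eliminating α = μs,
μs − 1 = m(s−2) ⇒ s(μ−m) = 1−2m ⇒ s = 0.40/0.073 = 5.4795.
So α = μs = 2.04, β = (1−μ)s = 3.44.

α = 2.04, β = 3.44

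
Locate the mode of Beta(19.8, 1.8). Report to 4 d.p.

0.9592

The density x^(α−1)(1−x)^(β−1) is maximised at (α−1)/(α+β−2) = 18.8/19.6 = 0.9592.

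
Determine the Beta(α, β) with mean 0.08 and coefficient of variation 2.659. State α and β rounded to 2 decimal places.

α = 0.05, β = 0.58

Var = (CV·μ)² = (2.659×0.08)² = 0.045250.
α+β = μ(1−μ)/Var − 1 = 0.0736/0.045250 − 1 = 0.6265.
Thus α = 0.08·0.6265 = 0.05 and β = 0.92·0.6265 = 0.58.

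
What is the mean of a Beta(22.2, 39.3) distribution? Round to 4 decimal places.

The Beta mean is α/(α+β) = 22.2/(22.2+39.3) = 0.3610.

0.3610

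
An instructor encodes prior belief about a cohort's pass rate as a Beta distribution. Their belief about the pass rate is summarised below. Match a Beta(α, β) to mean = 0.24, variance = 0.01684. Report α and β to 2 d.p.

By moment matching, α+β = μ(1−μ)/σ² − 1 = (0.24·0.76)/0.01684 − 1 = 10.8314 − 1 = 9.8314.
Since α/(α+β) = μ, α = 0.24·9.8314 = 2.36 and β = 0.76·9.8314 = 7.47.

α = 2.36, β = 7.47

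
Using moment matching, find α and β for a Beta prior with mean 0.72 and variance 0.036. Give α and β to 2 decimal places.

α = 3.31, β = 1.29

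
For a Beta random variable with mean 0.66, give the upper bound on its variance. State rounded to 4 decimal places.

0.2244

Var = μ(1−μ)/(α+β+1), which approaches μ(1−μ) as α+β → 0.
So the supremum is μ(1−μ) = 0.66×0.34 = 0.2244.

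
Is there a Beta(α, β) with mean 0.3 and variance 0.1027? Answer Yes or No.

A Beta with mean μ has variance μ(1−μ)/(α+β+1) < μ(1−μ).
Here μ(1−μ) = 0.3×0.7 = 0.21, and 0.1027 < 0.21.

Yes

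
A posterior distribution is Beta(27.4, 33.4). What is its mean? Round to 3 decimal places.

The Beta mean is α/(α+β) = 27.4/(27.4+33.4) = 0.451.

0.451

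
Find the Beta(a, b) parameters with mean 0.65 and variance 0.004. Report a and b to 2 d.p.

Write ν = a+b; then a = μν and Var = μ(1−μ)/(ν+1).
ν = μ(1−μ)/Var − 1 = 0.2275/0.004 − 1 = 55.8750.
a = 0.65·55.8750 = 36.32, b = 0.35·55.8750 = 19.56.

a = 36.32, b = 19.56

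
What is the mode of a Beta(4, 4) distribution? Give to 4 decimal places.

0.5000

With α,β > 1, mode = (α−1)/(α+β−2) = 3/6 = 0.5000.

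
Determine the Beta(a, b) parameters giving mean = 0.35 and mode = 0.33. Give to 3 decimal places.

With s = a+b: μ = a/s and mode = (a−1)/(s−2). Eliminating a = μs,
μs − 1 = m(s−2) ⇒ s(μ−m) = 1−2m ⇒ s = 0.34/0.02 = 17.0000.
So a = μs = 5.950, b = (1−μ)s = 11.050.

a = 5.950, b = 11.050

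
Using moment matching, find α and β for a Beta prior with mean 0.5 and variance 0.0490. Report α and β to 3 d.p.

α = 2.051, β = 2.051

By moment matching, α+β = μ(1−μ)/σ² − 1 = (0.5·0.5)/0.0490 − 1 = 5.1020 − 1 = 4.1020.
Since α/(α+β) = μ, α = 0.5·4.1020 = 2.051 and β = 0.5·4.1020 = 2.051.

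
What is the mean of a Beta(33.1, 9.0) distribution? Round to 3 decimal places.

0.786

E[X] = α/(α+β) = 33.1/42.1 = 0.786.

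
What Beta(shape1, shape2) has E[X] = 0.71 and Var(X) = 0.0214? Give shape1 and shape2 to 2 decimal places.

shape1 = 6.12, shape2 = 2.50

Write ν = shape1+shape2; then shape1 = μν and Var = μ(1−μ)/(ν+1).
ν = μ(1−μ)/Var − 1 = 0.2059/0.0214 − 1 = 8.6215.
shape1 = 0.71·8.6215 = 6.12, shape2 = 0.29·8.6215 = 2.50.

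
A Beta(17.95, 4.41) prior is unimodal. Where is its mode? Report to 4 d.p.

0.8325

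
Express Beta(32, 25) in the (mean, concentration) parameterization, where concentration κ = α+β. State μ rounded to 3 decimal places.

μ = 0.561, κ = 57

κ = α+β = 32+25 = 57; μ = α/κ = 32/57 = 0.561.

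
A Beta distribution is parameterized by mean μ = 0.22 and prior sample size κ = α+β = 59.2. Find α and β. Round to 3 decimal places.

α = 13.024, β = 46.176

Split κ in proportion μ : (1−μ): α = 0.22·59.2 = 13.024, β = 59.2 − 13.024 = 46.176.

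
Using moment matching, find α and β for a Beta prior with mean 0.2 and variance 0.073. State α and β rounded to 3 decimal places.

α = 0.238, β = 0.953

Write ν = α+β; then α = μν and Var = μ(1−μ)/(ν+1).
ν = μ(1−μ)/Var − 1 = 0.16/0.073 − 1 = 1.1918.
α = 0.2·1.1918 = 0.238, β = 0.8·1.1918 = 0.953.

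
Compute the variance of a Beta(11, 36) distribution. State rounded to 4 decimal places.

μ = 11/47 = 0.234043; Var = μ(1−μ)/(α+β+1) = 0.1792666/48 = 0.0037.

0.0037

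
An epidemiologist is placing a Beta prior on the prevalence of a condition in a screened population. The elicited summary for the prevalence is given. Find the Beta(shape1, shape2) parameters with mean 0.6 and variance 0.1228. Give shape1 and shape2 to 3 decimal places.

shape1 = 0.573, shape2 = 0.382

Write ν = shape1+shape2; then shape1 = μν and Var = μ(1−μ)/(ν+1).
ν = μ(1−μ)/Var − 1 = 0.24/0.1228 − 1 = 0.9544.
shape1 = 0.6·0.9544 = 0.573, shape2 = 0.4·0.9544 = 0.382.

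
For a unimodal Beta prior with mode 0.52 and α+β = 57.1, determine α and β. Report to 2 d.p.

Mode = (α−1)/(κ−2) with κ = α+β, so α−1 = 0.52·55.1 = 28.65.
α = 29.65; β = κ − α = 27.45.

α = 29.65, β = 27.45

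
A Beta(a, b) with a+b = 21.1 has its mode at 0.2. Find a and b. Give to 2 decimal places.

Since the density peak of Beta(a,b) is at (a−1)/(a+b−2),
a = 1 + 0.2(21.1−2) = 4.82 and b = 21.1 − 4.82 = 16.28.

a = 4.82, b = 16.28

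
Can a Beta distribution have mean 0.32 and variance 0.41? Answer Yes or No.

No

For any Beta, Var(X) < E[X]·(1−E[X]).
Here μ(1−μ) = 0.32×0.68 = 0.2176, and 0.41 ≥ 0.2176.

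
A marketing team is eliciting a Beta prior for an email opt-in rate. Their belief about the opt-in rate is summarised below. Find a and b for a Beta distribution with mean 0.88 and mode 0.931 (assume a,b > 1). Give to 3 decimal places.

a = 14.874, b = 2.028

With s = a+b: μ = a/s and mode = (a−1)/(s−2). Eliminating a = μs,
μs − 1 = m(s−2) ⇒ s(μ−m) = 1−2m ⇒ s = -0.862/-0.051 = 16.9020.
So a = μs = 14.874, b = (1−μ)s = 2.028.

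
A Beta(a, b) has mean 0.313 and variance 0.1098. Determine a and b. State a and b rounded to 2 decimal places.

a = 0.30, b = 0.66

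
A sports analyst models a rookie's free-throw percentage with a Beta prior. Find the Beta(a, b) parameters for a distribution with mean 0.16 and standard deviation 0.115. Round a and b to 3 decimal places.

σ² = 0.115² = 0.013225.
With s = a+b, Var = μ(1−μ)/(s+1), so s+1 = (0.16×0.84)/0.013225 = 10.1626 and s = 9.1626.
a = μs = 1.466, b = (1−μ)s = 7.697.

a = 1.466, b = 7.697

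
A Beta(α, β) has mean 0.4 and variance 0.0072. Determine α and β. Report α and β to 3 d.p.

α = 12.933, β = 19.400

Write ν = α+β; then α = μν and Var = μ(1−μ)/(ν+1).
ν = μ(1−μ)/Var − 1 = 0.24/0.0072 − 1 = 32.3333.
α = 0.4·32.3333 = 12.933, β = 0.6·32.3333 = 19.400.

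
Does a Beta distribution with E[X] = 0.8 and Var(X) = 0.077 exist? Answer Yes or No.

Yes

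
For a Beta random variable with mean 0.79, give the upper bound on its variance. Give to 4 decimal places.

0.1659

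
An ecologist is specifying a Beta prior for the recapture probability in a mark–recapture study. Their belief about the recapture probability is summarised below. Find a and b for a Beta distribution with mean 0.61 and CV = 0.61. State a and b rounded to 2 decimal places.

a = 0.44, b = 0.28

Var = (CV·μ)² = (0.61×0.61)² = 0.138458.
a+b = μ(1−μ)/Var − 1 = 0.2379/0.138458 − 1 = 0.7182.
Thus a = 0.61·0.7182 = 0.44 and b = 0.39·0.7182 = 0.28.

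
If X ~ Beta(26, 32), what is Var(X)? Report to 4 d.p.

0.0042

α+β = 58 and αβ = 832, so Var = αβ/[(α+β)²(α+β+1)] = 832/198476 = 0.0042.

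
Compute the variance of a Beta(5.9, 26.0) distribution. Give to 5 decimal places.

Var = αβ/[(α+β)²(α+β+1)] = (5.9×26.0)/(31.9²×32.9) = 153.40/33479.369 = 0.00458.

0.00458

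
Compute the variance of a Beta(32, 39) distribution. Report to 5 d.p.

0.00344

α+β = 71 and αβ = 1248, so Var = αβ/[(α+β)²(α+β+1)] = 1248/362952 = 0.00344.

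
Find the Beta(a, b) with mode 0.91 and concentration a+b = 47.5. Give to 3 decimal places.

Since the density peak of Beta(a,b) is at (a−1)/(a+b−2),
a = 1 + 0.91(47.5−2) = 42.405 and b = 47.5 − 42.405 = 5.095.

a = 42.405, b = 5.095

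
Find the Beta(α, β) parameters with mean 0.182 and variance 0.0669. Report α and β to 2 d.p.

By moment matching, α+β = μ(1−μ)/σ² − 1 = (0.182·0.818)/0.0669 − 1 = 2.2254 − 1 = 1.2254.
Since α/(α+β) = μ, α = 0.182·1.2254 = 0.22 and β = 0.818·1.2254 = 1.00.

α = 0.22, β = 1.00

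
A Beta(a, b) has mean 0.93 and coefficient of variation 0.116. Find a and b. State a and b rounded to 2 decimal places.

a = 4.27, b = 0.32

σ = CV·μ = 0.116×0.93 = 0.10788, so σ² = 0.011638.
s+1 = μ(1−μ)/σ² = 0.0651/0.011638 = 5.5937, so s = a+b = 4.5937.
a = μs = 4.27, b = (1−μ)s = 0.32.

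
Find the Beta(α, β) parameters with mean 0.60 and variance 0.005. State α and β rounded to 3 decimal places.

α = 28.200, β = 18.800

Write ν = α+β; then α = μν and Var = μ(1−μ)/(ν+1).
ν = μ(1−μ)/Var − 1 = 0.2400/0.005 − 1 = 47.0000.
α = 0.60·47.0000 = 28.200, β = 0.40·47.0000 = 18.800.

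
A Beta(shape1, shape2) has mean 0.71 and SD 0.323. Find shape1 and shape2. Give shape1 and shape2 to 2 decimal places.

First σ² = 0.104329. Setting shape1 = μn, shape2 = (1−μ)n with n = shape1+shape2,
μ(1−μ)/(n+1) = 0.104329 ⇒ n+1 = 0.2059/0.104329 = 1.9736 ⇒ n = 0.9736.
Hence shape1 = 0.71×0.9736 = 0.69, shape2 = 0.29×0.9736 = 0.28.

shape1 = 0.69, shape2 = 0.28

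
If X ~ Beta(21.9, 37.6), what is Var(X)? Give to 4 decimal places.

0.0038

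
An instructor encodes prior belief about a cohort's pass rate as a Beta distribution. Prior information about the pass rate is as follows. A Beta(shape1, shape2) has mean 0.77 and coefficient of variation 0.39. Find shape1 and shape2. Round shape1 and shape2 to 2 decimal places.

shape1 = 0.74, shape2 = 0.22

Var = (CV·μ)² = (0.39×0.77)² = 0.090180.
shape1+shape2 = μ(1−μ)/Var − 1 = 0.1771/0.090180 − 1 = 0.9638.
Thus shape1 = 0.77·0.9638 = 0.74 and shape2 = 0.23·0.9638 = 0.22.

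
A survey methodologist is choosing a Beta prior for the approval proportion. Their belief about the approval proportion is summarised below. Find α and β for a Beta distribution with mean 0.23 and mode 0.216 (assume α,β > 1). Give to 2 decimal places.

α = 9.33, β = 31.24

With s = α+β: μ = α/s and mode = (α−1)/(s−2). Eliminating α = μs,
μs − 1 = m(s−2) ⇒ s(μ−m) = 1−2m ⇒ s = 0.568/0.014 = 40.5714.
So α = μs = 9.33, β = (1−μ)s = 31.24.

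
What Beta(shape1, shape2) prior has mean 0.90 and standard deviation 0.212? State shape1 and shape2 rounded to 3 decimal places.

shape1 = 0.902, shape2 = 0.100

Variance = 0.212² = 0.044944. The moment-matching identity shape1+shape2 = μ(1−μ)/Var − 1 gives
shape1+shape2 = 0.0900/0.044944 − 1 = 1.0025, so shape1 = μ·1.0025 = 0.902 and shape2 = (1−μ)·1.0025 = 0.100.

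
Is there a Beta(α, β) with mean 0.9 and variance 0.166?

No

For any Beta, Var(X) < E[X]·(1−E[X]).
Here μ(1−μ) = 0.9×0.1 = 0.09, and 0.166 ≥ 0.09.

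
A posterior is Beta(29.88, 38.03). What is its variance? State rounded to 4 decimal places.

Var = αβ/[(α+β)²(α+β+1)] = (29.88×38.03)/(67.91²×68.91) = 1136.3364/317796.939771 = 0.0036.

0.0036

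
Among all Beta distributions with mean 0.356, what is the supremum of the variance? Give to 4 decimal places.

0.2293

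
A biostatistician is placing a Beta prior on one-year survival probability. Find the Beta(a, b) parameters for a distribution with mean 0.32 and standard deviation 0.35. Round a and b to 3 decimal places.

a = 0.248, b = 0.528

First σ² = 0.1225. Setting a = μn, b = (1−μ)n with n = a+b,
μ(1−μ)/(n+1) = 0.1225 ⇒ n+1 = 0.2176/0.1225 = 1.7763 ⇒ n = 0.7763.
Hence a = 0.32×0.7763 = 0.248, b = 0.68×0.7763 = 0.528.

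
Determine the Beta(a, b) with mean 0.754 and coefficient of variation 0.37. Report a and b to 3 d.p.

Var = (CV·μ)² = (0.37×0.754)² = 0.077830.
a+b = μ(1−μ)/Var − 1 = 0.185484/0.077830 − 1 = 1.3832.
Thus a = 0.754·1.3832 = 1.043 and b = 0.246·1.3832 = 0.340.

a = 1.043, b = 0.340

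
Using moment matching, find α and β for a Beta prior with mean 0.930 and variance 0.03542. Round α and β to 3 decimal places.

By moment matching, α+β = μ(1−μ)/σ² − 1 = (0.930·0.070)/0.03542 − 1 = 1.8379 − 1 = 0.8379.
Since α/(α+β) = μ, α = 0.930·0.8379 = 0.779 and β = 0.070·0.8379 = 0.059.

α = 0.779, β = 0.059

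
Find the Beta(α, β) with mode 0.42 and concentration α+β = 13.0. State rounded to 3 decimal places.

For α,β>1 the mode is (α−1)/(α+β−2), so α = mode·(κ−2)+1 = 0.42×11.0+1 = 5.620.
And β = (1−mode)·(κ−2)+1 = 0.58×11.0+1 = 7.380.

α = 5.620, β = 7.380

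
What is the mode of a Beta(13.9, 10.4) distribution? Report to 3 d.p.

With α,β > 1, mode = (α−1)/(α+β−2) = 12.9/22.3 = 0.578.

0.578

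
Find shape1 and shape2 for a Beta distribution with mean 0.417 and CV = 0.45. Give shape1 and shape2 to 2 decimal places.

Var = (CV·μ)² = (0.45×0.417)² = 0.035213.
shape1+shape2 = μ(1−μ)/Var − 1 = 0.243111/0.035213 − 1 = 5.9041.
Thus shape1 = 0.417·5.9041 = 2.46 and shape2 = 0.583·5.9041 = 3.44.

shape1 = 2.46, shape2 = 3.44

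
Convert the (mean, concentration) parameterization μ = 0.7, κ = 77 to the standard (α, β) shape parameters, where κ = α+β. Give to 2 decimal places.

Split κ in proportion μ : (1−μ): α = 0.7·77 = 53.90, β = 77 − 53.90 = 23.10.

α = 53.90, β = 23.10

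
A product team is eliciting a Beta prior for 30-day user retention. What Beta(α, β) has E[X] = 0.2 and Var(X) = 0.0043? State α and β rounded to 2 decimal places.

By moment matching, α+β = μ(1−μ)/σ² − 1 = (0.2·0.8)/0.0043 − 1 = 37.2093 − 1 = 36.2093.
Since α/(α+β) = μ, α = 0.2·36.2093 = 7.24 and β = 0.8·36.2093 = 28.97.

α = 7.24, β = 28.97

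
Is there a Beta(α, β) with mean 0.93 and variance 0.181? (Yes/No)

No

The Beta variance bound is σ² < μ(1−μ).
Here μ(1−μ) = 0.93×0.07 = 0.0651, and 0.181 ≥ 0.0651.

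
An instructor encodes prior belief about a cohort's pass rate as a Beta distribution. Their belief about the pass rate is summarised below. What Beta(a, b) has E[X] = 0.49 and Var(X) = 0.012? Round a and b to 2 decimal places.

a = 9.71, b = 10.11

Write ν = a+b; then a = μν and Var = μ(1−μ)/(ν+1).
ν = μ(1−μ)/Var − 1 = 0.2499/0.012 − 1 = 19.8250.
a = 0.49·19.8250 = 9.71, b = 0.51·19.8250 = 10.11.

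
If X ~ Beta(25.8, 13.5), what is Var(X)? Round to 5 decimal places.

0.00560

μ = 25.8/39.3 = 0.656489; Var = μ(1−μ)/(α+β+1) = 0.2255113/40.3 = 0.00560.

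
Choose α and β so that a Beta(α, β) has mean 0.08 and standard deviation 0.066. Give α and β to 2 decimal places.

σ² = 0.066² = 0.004356.
With s = α+β, Var = μ(1−μ)/(s+1), so s+1 = (0.08×0.92)/0.004356 = 16.8962 and s = 15.8962.
α = μs = 1.27, β = (1−μ)s = 14.62.

α = 1.27, β = 14.62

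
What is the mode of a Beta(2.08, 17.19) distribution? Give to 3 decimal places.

With α,β > 1, mode = (α−1)/(α+β−2) = 1.08/17.27 = 0.063.

0.063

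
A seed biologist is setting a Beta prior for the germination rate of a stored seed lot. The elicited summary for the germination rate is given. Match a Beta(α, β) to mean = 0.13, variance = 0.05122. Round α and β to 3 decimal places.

Write ν = α+β; then α = μν and Var = μ(1−μ)/(ν+1).
ν = μ(1−μ)/Var − 1 = 0.1131/0.05122 − 1 = 1.2081.
α = 0.13·1.2081 = 0.157, β = 0.87·1.2081 = 1.051.

α = 0.157, β = 1.051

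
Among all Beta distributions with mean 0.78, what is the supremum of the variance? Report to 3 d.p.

For fixed mean μ the Beta variance is μ(1−μ)/(α+β+1), increasing as α+β decreases.
Its least upper bound (not attained) is μ(1−μ) = 0.78·0.22 = 0.172.

0.172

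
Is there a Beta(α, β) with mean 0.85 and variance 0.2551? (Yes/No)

No

The Beta variance bound is σ² < μ(1−μ).
Here μ(1−μ) = 0.85×0.15 = 0.1275, and 0.2551 ≥ 0.1275.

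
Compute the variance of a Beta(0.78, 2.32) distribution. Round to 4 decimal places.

0.0459

Var = αβ/[(α+β)²(α+β+1)] = (0.78×2.32)/(3.10²×4.10) = 1.8096/39.401000 = 0.0459.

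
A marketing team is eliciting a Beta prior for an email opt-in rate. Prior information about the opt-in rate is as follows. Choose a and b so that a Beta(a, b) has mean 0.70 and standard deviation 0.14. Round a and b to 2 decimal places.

a = 6.80, b = 2.91

Variance = 0.14² = 0.0196. The moment-matching identity a+b = μ(1−μ)/Var − 1 gives
a+b = 0.2100/0.0196 − 1 = 9.7143, so a = μ·9.7143 = 6.80 and b = (1−μ)·9.7143 = 2.91.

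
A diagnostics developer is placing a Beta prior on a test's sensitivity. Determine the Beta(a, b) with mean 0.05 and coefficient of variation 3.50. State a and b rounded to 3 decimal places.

σ = CV·μ = 3.50×0.05 = 0.17500, so σ² = 0.030625.
s+1 = μ(1−μ)/σ² = 0.0475/0.030625 = 1.5510, so s = a+b = 0.5510.
a = μs = 0.028, b = (1−μ)s = 0.523.

a = 0.028, b = 0.523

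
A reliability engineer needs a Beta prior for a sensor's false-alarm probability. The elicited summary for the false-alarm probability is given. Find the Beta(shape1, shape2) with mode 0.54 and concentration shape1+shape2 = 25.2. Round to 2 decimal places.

For shape1,shape2>1 the mode is (shape1−1)/(shape1+shape2−2), so shape1 = mode·(κ−2)+1 = 0.54×23.2+1 = 13.53.
And shape2 = (1−mode)·(κ−2)+1 = 0.46×23.2+1 = 11.67.

shape1 = 13.53, shape2 = 11.67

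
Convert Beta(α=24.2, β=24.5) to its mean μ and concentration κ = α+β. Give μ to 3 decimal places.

μ = 0.497, κ = 48.7

κ = α+β = 24.2+24.5 = 48.7; μ = α/κ = 24.2/48.7 = 0.497.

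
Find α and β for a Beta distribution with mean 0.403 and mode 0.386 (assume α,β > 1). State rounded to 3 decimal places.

Let s = α+β. Mean gives α = μs = 0.403s; mode gives (α−1)/(s−2) = 0.386.
Substituting: 0.403s − 1 = 0.386(s−2) = 0.386s − 0.772, so 0.017s = 0.228 and s = 13.4118.
Then α = 0.403×13.4118 = 5.405 and β = s−α = 8.007.

α = 5.405, β = 8.007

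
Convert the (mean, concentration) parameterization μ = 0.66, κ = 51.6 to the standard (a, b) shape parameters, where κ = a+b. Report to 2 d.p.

a = 34.06, b = 17.54

Split κ in proportion μ : (1−μ): a = 0.66·51.6 = 34.06, b = 51.6 − 34.06 = 17.54.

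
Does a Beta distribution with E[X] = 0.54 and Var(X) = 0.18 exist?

A Beta with mean μ has variance μ(1−μ)/(α+β+1) < μ(1−μ).
Here μ(1−μ) = 0.54×0.46 = 0.2484, and 0.18 < 0.2484.

Yes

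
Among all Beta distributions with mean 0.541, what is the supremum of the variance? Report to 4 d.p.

Var = μ(1−μ)/(α+β+1), which approaches μ(1−μ) as α+β → 0.
So the supremum is μ(1−μ) = 0.541×0.459 = 0.2483.

0.2483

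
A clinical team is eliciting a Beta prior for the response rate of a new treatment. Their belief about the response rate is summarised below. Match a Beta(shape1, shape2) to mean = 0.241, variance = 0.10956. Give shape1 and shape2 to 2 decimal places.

shape1 = 0.16, shape2 = 0.51

By moment matching, shape1+shape2 = μ(1−μ)/σ² − 1 = (0.241·0.759)/0.10956 − 1 = 1.6696 − 1 = 0.6696.
Since shape1/(shape1+shape2) = μ, shape1 = 0.241·0.6696 = 0.16 and shape2 = 0.759·0.6696 = 0.51.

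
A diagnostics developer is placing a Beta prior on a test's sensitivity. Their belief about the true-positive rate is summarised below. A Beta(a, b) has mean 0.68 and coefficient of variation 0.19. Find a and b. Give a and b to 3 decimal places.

a = 8.184, b = 3.851

σ = CV·μ = 0.19×0.68 = 0.12920, so σ² = 0.016693.
s+1 = μ(1−μ)/σ² = 0.2176/0.016693 = 13.0357, so s = a+b = 12.0357.
a = μs = 8.184, b = (1−μ)s = 3.851.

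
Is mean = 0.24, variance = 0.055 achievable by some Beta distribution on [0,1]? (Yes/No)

Yes

For any Beta, Var(X) < E[X]·(1−E[X]).
Here μ(1−μ) = 0.24×0.76 = 0.1824, and 0.055 < 0.1824.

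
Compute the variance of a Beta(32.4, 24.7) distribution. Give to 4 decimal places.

0.0042

μ = 32.4/57.1 = 0.567426; Var = μ(1−μ)/(α+β+1) = 0.2454538/58.1 = 0.0042.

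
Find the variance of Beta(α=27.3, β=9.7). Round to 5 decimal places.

μ = 27.3/37.0 = 0.737838; Var = μ(1−μ)/(α+β+1) = 0.1934332/38.0 = 0.00509.

0.00509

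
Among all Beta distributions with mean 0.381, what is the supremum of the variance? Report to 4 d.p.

For fixed mean μ the Beta variance is μ(1−μ)/(α+β+1), increasing as α+β decreases.
Its least upper bound (not attained) is μ(1−μ) = 0.381·0.619 = 0.2358.

0.2358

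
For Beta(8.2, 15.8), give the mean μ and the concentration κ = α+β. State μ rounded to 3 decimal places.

κ = α+β = 8.2+15.8 = 24.0; μ = α/κ = 8.2/24.0 = 0.342.

μ = 0.342, κ = 24.0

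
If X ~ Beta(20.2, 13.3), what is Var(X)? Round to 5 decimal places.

0.00694

μ = 20.2/33.5 = 0.602985; Var = μ(1−μ)/(α+β+1) = 0.2393941/34.5 = 0.00694.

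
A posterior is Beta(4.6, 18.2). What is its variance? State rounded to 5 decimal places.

Var = αβ/[(α+β)²(α+β+1)] = (4.6×18.2)/(22.8²×23.8) = 83.72/12372.192 = 0.00677.

0.00677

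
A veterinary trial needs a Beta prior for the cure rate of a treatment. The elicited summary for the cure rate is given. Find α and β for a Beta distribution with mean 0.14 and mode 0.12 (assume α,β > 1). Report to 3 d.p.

Let s = α+β. Mean gives α = μs = 0.14s; mode gives (α−1)/(s−2) = 0.12.
Substituting: 0.14s − 1 = 0.12(s−2) = 0.12s − 0.24, so 0.02s = 0.76 and s = 38.0000.
Then α = 0.14×38.0000 = 5.320 and β = s−α = 32.680.

α = 5.320, β = 32.680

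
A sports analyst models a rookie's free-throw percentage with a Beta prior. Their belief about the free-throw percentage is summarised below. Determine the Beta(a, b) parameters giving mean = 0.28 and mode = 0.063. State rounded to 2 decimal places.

Let s = a+b. Mean gives a = μs = 0.28s; mode gives (a−1)/(s−2) = 0.063.
Substituting: 0.28s − 1 = 0.063(s−2) = 0.063s − 0.126, so 0.217s = 0.874 and s = 4.0276.
Then a = 0.28×4.0276 = 1.13 and b = s−a = 2.90.

a = 1.13, b = 2.90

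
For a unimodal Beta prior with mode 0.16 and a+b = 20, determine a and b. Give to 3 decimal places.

Mode = (a−1)/(κ−2) with κ = a+b, so a−1 = 0.16·18 = 2.880.
a = 3.880; b = κ − a = 16.120.

a = 3.880, b = 16.120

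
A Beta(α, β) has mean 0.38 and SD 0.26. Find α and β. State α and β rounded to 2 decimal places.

σ² = 0.26² = 0.0676.
With s = α+β, Var = μ(1−μ)/(s+1), so s+1 = (0.38×0.62)/0.0676 = 3.4852 and s = 2.4852.
α = μs = 0.94, β = (1−μ)s = 1.54.

α = 0.94, β = 1.54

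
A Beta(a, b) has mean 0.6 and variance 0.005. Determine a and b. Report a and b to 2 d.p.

a = 28.20, b = 18.80

Write ν = a+b; then a = μν and Var = μ(1−μ)/(ν+1).
ν = μ(1−μ)/Var − 1 = 0.24/0.005 − 1 = 47.0000.
a = 0.6·47.0000 = 28.20, b = 0.4·47.0000 = 18.80.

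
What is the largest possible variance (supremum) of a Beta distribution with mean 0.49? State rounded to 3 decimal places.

0.250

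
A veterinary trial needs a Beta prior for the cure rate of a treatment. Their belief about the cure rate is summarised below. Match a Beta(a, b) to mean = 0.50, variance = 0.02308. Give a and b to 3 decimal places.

a = 4.916, b = 4.916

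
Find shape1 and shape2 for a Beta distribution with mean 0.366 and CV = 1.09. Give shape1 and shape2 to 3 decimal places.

shape1 = 0.168, shape2 = 0.290

σ = CV·μ = 1.09×0.366 = 0.39894, so σ² = 0.159153.
s+1 = μ(1−μ)/σ² = 0.232044/0.159153 = 1.4580, so s = shape1+shape2 = 0.4580.
shape1 = μs = 0.168, shape2 = (1−μ)s = 0.290.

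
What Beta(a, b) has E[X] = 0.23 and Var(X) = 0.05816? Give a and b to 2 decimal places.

Let s = a+b. The Beta variance is μ(1−μ)/(s+1).
So s+1 = μ(1−μ)/σ² = (0.23×0.77)/0.05816 = 0.1771/0.05816 = 3.0450, giving s = 2.0450.
Then a = μs = 0.23×2.0450 = 0.47 and b = (1−μ)s = 0.77×2.0450 = 1.57.

a = 0.47, b = 1.57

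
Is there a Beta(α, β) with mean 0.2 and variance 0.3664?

No

The Beta variance bound is σ² < μ(1−μ).
Here μ(1−μ) = 0.2×0.8 = 0.16, and 0.3664 ≥ 0.16.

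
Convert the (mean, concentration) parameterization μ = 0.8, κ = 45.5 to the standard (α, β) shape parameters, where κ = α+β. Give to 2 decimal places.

α = μκ = 0.8×45.5 = 36.40 and β = (1−μ)κ = 0.2×45.5 = 9.10.

α = 36.40, β = 9.10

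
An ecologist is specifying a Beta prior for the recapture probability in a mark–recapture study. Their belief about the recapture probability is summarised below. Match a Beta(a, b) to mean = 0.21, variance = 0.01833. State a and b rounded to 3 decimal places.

a = 1.691, b = 6.360

By moment matching, a+b = μ(1−μ)/σ² − 1 = (0.21·0.79)/0.01833 − 1 = 9.0507 − 1 = 8.0507.
Since a/(a+b) = μ, a = 0.21·8.0507 = 1.691 and b = 0.79·8.0507 = 6.360.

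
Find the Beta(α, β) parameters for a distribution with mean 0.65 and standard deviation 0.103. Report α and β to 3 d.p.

α = 13.289, β = 7.155

First σ² = 0.010609. Setting α = μn, β = (1−μ)n with n = α+β,
μ(1−μ)/(n+1) = 0.010609 ⇒ n+1 = 0.2275/0.010609 = 21.4441 ⇒ n = 20.4441.
Hence α = 0.65×20.4441 = 13.289, β = 0.35×20.4441 = 7.155.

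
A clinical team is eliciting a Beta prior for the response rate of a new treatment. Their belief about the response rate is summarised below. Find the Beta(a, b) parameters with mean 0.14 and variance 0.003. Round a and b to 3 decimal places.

Let s = a+b. The Beta variance is μ(1−μ)/(s+1).
So s+1 = μ(1−μ)/σ² = (0.14×0.86)/0.003 = 0.1204/0.003 = 40.1333, giving s = 39.1333.
Then a = μs = 0.14×39.1333 = 5.479 and b = (1−μ)s = 0.86×39.1333 = 33.655.

a = 5.479, b = 33.655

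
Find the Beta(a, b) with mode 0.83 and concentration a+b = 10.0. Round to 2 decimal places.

Mode = (a−1)/(κ−2) with κ = a+b, so a−1 = 0.83·8.0 = 6.64.
a = 7.64; b = κ − a = 2.36.

a = 7.64, b = 2.36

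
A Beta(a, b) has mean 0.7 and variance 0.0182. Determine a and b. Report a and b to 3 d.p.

a = 7.377, b = 3.162

Let s = a+b. The Beta variance is μ(1−μ)/(s+1).
So s+1 = μ(1−μ)/σ² = (0.7×0.3)/0.0182 = 0.21/0.0182 = 11.5385, giving s = 10.5385.
Then a = μs = 0.7×10.5385 = 7.377 and b = (1−μ)s = 0.3×10.5385 = 3.162.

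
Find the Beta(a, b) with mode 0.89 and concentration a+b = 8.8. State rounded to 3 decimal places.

Mode = (a−1)/(κ−2) with κ = a+b, so a−1 = 0.89·6.8 = 6.052.
a = 7.052; b = κ − a = 1.748.

a = 7.052, b = 1.748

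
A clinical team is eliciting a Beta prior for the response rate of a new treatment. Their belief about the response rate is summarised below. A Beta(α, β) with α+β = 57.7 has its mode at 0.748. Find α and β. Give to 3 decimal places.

α = 42.664, β = 15.036

Mode = (α−1)/(κ−2) with κ = α+β, so α−1 = 0.748·55.7 = 41.664.
α = 42.664; β = κ − α = 15.036.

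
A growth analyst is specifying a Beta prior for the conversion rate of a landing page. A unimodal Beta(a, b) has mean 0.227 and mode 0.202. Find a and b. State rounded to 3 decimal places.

a = 5.412, b = 18.428

Let s = a+b. Mean gives a = μs = 0.227s; mode gives (a−1)/(s−2) = 0.202.
Substituting: 0.227s − 1 = 0.202(s−2) = 0.202s − 0.404, so 0.025s = 0.596 and s = 23.8400.
Then a = 0.227×23.8400 = 5.412 and b = s−a = 18.428.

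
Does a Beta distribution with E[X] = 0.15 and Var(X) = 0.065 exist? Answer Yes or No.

For any Beta, Var(X) < E[X]·(1−E[X]).
Here μ(1−μ) = 0.15×0.85 = 0.1275, and 0.065 < 0.1275.

Yes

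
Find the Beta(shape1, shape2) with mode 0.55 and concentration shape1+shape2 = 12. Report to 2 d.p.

shape1 = 6.50, shape2 = 5.50

For shape1,shape2>1 the mode is (shape1−1)/(shape1+shape2−2), so shape1 = mode·(κ−2)+1 = 0.55×10+1 = 6.50.
And shape2 = (1−mode)·(κ−2)+1 = 0.45×10+1 = 5.50.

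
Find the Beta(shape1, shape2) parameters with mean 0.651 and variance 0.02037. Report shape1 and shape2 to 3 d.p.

shape1 = 6.610, shape2 = 3.544

By moment matching, shape1+shape2 = μ(1−μ)/σ² − 1 = (0.651·0.349)/0.02037 − 1 = 11.1536 − 1 = 10.1536.
Since shape1/(shape1+shape2) = μ, shape1 = 0.651·10.1536 = 6.610 and shape2 = 0.349·10.1536 = 3.544.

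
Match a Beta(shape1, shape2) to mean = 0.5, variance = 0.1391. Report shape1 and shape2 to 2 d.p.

Write ν = shape1+shape2; then shape1 = μν and Var = μ(1−μ)/(ν+1).
ν = μ(1−μ)/Var − 1 = 0.25/0.1391 − 1 = 0.7973.
shape1 = 0.5·0.7973 = 0.40, shape2 = 0.5·0.7973 = 0.40.

shape1 = 0.40, shape2 = 0.40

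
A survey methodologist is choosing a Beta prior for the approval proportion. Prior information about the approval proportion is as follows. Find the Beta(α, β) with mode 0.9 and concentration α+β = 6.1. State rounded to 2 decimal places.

For α,β>1 the mode is (α−1)/(α+β−2), so α = mode·(κ−2)+1 = 0.9×4.1+1 = 4.69.
And β = (1−mode)·(κ−2)+1 = 0.1×4.1+1 = 1.41.

α = 4.69, β = 1.41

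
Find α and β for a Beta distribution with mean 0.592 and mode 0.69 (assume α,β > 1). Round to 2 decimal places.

Let s = α+β. Mean gives α = μs = 0.592s; mode gives (α−1)/(s−2) = 0.69.
Substituting: 0.592s − 1 = 0.69(s−2) = 0.69s − 1.38, so -0.098s = -0.38 and s = 3.8776.
Then α = 0.592×3.8776 = 2.30 and β = s−α = 1.58.

α = 2.30, β = 1.58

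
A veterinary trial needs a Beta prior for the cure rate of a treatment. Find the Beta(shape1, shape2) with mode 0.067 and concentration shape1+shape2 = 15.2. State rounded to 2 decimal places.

shape1 = 1.88, shape2 = 13.32

Mode = (shape1−1)/(κ−2) with κ = shape1+shape2, so shape1−1 = 0.067·13.2 = 0.88.
shape1 = 1.88; shape2 = κ − shape1 = 13.32.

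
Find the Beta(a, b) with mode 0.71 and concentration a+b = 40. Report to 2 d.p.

Mode = (a−1)/(κ−2) with κ = a+b, so a−1 = 0.71·38 = 26.98.
a = 27.98; b = κ − a = 12.02.

a = 27.98, b = 12.02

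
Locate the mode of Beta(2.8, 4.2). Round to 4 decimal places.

The density x^(α−1)(1−x)^(β−1) is maximised at (α−1)/(α+β−2) = 1.8/5.0 = 0.3600.

0.3600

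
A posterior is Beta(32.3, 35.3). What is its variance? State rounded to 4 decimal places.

0.0036

α+β = 67.6 and αβ = 1140.19, so Var = αβ/[(α+β)²(α+β+1)] = 1140.19/313485.536 = 0.0036.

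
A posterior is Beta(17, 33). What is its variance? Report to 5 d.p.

α+β = 50 and αβ = 561, so Var = αβ/[(α+β)²(α+β+1)] = 561/127500 = 0.00440.

0.00440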